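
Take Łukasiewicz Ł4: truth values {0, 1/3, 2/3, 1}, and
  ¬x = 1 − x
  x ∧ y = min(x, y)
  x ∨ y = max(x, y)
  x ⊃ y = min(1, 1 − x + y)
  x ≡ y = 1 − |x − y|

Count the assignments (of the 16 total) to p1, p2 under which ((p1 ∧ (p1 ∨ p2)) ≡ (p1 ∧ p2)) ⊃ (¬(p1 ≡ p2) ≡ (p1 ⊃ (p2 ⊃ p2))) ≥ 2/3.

p1 = 0, p2 = 0 ↦ 0  <
p1 = 0, p2 = 1/3 ↦ 1/3  <
p1 = 0, p2 = 2/3 ↦ 2/3  ≥
p1 = 0, p2 = 1 ↦ 1  ≥
p1 = 1/3, p2 = 0 ↦ 2/3  ≥
p1 = 1/3, p2 = 1/3 ↦ 0  <
p1 = 1/3, p2 = 2/3 ↦ 1/3  <
p1 = 1/3, p2 = 1 ↦ 2/3  ≥
p1 = 2/3, p2 = 0 ↦ 1  ≥
p1 = 2/3, p2 = 1/3 ↦ 2/3  ≥
p1 = 2/3, p2 = 2/3 ↦ 0  <
p1 = 2/3, p2 = 1 ↦ 1/3  <
p1 = 1, p2 = 0 ↦ 1  ≥
p1 = 1, p2 = 1/3 ↦ 1  ≥
p1 = 1, p2 = 2/3 ↦ 2/3  ≥
p1 = 1, p2 = 1 ↦ 0  <
So 9 of the 16 assignments meet the threshold.

9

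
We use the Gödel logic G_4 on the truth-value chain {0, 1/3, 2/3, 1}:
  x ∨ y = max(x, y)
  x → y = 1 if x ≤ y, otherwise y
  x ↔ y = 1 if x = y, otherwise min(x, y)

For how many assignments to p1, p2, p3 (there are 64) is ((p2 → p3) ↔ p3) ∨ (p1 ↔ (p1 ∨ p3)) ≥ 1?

56

value 1: 56 assignments (counts)
value 2/3: 6 assignments
value 1/3: 2 assignments
So 56 of the 64 assignments meet the threshold.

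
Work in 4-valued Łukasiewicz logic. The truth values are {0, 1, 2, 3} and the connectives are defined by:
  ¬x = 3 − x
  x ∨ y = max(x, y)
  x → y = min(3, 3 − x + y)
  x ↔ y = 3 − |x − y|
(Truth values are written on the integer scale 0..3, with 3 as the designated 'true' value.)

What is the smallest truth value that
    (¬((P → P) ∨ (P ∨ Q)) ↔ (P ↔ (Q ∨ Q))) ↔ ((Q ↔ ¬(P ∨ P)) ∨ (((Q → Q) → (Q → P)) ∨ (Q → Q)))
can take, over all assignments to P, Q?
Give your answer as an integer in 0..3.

0

Take P = 0, Q = 0:
P → P = 0 → 0 = 3
P ∨ Q = 0 ∨ 0 = 0
(P → P) ∨ (P ∨ Q) = 3 ∨ 0 = 3
¬((P → P) ∨ (P ∨ Q)) = ¬3 = 0
Q ∨ Q = 0 ∨ 0 = 0
P ↔ (Q ∨ Q) = 0 ↔ 0 = 3
¬((P → P) ∨ (P ∨ Q)) ↔ (P ↔ (Q ∨ Q)) = 0 ↔ 3 = 0
P ∨ P = 0 ∨ 0 = 0
¬(P ∨ P) = ¬0 = 3
Q ↔ ¬(P ∨ P) = 0 ↔ 3 = 0
Q → Q = 0 → 0 = 3
Q → P = 0 → 0 = 3
(Q → Q) → (Q → P) = 3 → 3 = 3
Q → Q = 0 → 0 = 3
((Q → Q) → (Q → P)) ∨ (Q → Q) = 3 ∨ 3 = 3
(Q ↔ ¬(P ∨ P)) ∨ (((Q → Q) → (Q → P)) ∨ (Q → Q)) = 0 ∨ 3 = 3
(¬((P → P) ∨ (P ∨ Q)) ↔ (P ↔ (Q ∨ Q))) ↔ ((Q ↔ ¬(P ∨ P)) ∨ (((Q → Q) → (Q → P)) ∨ (Q → Q))) = 0 ↔ 3 = 0
No assignment yields a value below 0, so this is the minimum.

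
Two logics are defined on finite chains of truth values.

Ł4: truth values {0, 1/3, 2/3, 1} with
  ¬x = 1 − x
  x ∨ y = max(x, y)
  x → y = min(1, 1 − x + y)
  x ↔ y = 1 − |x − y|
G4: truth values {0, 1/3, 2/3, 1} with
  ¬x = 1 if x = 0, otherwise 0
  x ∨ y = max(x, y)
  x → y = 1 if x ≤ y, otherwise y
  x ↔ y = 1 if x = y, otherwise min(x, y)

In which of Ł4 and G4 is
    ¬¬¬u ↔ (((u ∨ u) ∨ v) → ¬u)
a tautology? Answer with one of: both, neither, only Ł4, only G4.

In Ł4: at u = 1/3, v = 0 the value is 2/3 — not a tautology.
In G4: every assignment gives 1 — tautology.

only G4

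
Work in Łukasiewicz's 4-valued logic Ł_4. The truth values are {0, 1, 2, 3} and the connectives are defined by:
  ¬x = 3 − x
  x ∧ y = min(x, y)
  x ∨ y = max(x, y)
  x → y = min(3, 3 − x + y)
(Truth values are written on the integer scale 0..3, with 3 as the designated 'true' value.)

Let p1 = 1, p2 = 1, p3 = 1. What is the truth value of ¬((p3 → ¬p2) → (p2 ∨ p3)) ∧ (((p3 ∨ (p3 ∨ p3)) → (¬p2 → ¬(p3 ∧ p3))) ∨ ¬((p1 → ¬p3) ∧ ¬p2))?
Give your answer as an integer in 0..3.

¬p2 = ¬1 = 2
p3 → ¬p2 = 1 → 2 = 3
p2 ∨ p3 = 1 ∨ 1 = 1
(p3 → ¬p2) → (p2 ∨ p3) = 3 → 1 = 1
¬((p3 → ¬p2) → (p2 ∨ p3)) = ¬1 = 2
p3 ∨ p3 = 1 ∨ 1 = 1
p3 ∨ (p3 ∨ p3) = 1 ∨ 1 = 1
¬p2 = ¬1 = 2
p3 ∧ p3 = 1 ∧ 1 = 1
¬(p3 ∧ p3) = ¬1 = 2
¬p2 → ¬(p3 ∧ p3) = 2 → 2 = 3
(p3 ∨ (p3 ∨ p3)) → (¬p2 → ¬(p3 ∧ p3)) = 1 → 3 = 3
¬p3 = ¬1 = 2
p1 → ¬p3 = 1 → 2 = 3
¬p2 = ¬1 = 2
(p1 → ¬p3) ∧ ¬p2 = 3 ∧ 2 = 2
¬((p1 → ¬p3) ∧ ¬p2) = ¬2 = 1
((p3 ∨ (p3 ∨ p3)) → (¬p2 → ¬(p3 ∧ p3))) ∨ ¬((p1 → ¬p3) ∧ ¬p2) = 3 ∨ 1 = 3
¬((p3 → ¬p2) → (p2 ∨ p3)) ∧ (((p3 ∨ (p3 ∨ p3)) → (¬p2 → ¬(p3 ∧ p3))) ∨ ¬((p1 → ¬p3) ∧ ¬p2)) = 2 ∧ 3 = 2

2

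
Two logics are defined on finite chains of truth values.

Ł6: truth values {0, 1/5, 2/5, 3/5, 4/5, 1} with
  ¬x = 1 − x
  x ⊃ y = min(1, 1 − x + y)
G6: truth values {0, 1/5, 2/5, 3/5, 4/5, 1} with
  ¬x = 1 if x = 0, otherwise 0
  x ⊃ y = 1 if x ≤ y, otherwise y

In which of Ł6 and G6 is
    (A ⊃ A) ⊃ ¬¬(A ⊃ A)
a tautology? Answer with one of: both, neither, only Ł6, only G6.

both

In Ł6: every assignment gives 1 — tautology.
In G6: every assignment gives 1 — tautology.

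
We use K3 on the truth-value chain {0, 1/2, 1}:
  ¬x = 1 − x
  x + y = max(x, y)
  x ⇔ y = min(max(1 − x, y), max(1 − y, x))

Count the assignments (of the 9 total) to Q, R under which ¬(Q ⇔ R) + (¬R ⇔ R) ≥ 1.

Q = 0, R = 0 ↦ 0  <
Q = 0, R = 1/2 ↦ 1/2  <
Q = 0, R = 1 ↦ 1  ≥
Q = 1/2, R = 0 ↦ 1/2  <
Q = 1/2, R = 1/2 ↦ 1/2  <
Q = 1/2, R = 1 ↦ 1/2  <
Q = 1, R = 0 ↦ 1  ≥
Q = 1, R = 1/2 ↦ 1/2  <
Q = 1, R = 1 ↦ 0  <
So 2 of the 9 assignments meet the threshold.

2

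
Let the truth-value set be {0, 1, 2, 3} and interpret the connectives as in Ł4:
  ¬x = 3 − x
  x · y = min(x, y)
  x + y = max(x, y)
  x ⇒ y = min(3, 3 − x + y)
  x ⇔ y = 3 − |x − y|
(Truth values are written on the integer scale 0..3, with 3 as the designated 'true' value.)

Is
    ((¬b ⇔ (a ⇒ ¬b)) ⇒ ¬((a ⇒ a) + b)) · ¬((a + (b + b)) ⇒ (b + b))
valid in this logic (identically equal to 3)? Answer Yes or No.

Counterexample: take a = 0, b = 0.
¬b = ¬0 = 3
¬b = ¬0 = 3
a ⇒ ¬b = 0 ⇒ 3 = 3
¬b ⇔ (a ⇒ ¬b) = 3 ⇔ 3 = 3
a ⇒ a = 0 ⇒ 0 = 3
(a ⇒ a) + b = 3 + 0 = 3
¬((a ⇒ a) + b) = ¬3 = 0
(¬b ⇔ (a ⇒ ¬b)) ⇒ ¬((a ⇒ a) + b) = 3 ⇒ 0 = 0
b + b = 0 + 0 = 0
a + (b + b) = 0 + 0 = 0
b + b = 0 + 0 = 0
(a + (b + b)) ⇒ (b + b) = 0 ⇒ 0 = 3
¬((a + (b + b)) ⇒ (b + b)) = ¬3 = 0
((¬b ⇔ (a ⇒ ¬b)) ⇒ ¬((a ⇒ a) + b)) · ¬((a + (b + b)) ⇒ (b + b)) = 0 · 0 = 0
This gives 0 ≠ 3.

No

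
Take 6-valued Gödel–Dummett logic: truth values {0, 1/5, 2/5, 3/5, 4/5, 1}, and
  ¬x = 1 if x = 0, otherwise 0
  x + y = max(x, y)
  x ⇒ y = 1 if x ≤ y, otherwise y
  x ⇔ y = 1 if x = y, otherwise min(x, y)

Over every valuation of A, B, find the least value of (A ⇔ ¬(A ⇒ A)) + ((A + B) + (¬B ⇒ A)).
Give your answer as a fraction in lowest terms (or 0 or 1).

Take A = 1/5, B = 0:
A ⇒ A = 1/5 ⇒ 1/5 = 1
¬(A ⇒ A) = ¬1 = 0
A ⇔ ¬(A ⇒ A) = 1/5 ⇔ 0 = 0
A + B = 1/5 + 0 = 1/5
¬B = ¬0 = 1
¬B ⇒ A = 1 ⇒ 1/5 = 1/5
(A + B) + (¬B ⇒ A) = 1/5 + 1/5 = 1/5
(A ⇔ ¬(A ⇒ A)) + ((A + B) + (¬B ⇒ A)) = 0 + 1/5 = 1/5
No assignment yields a value below 1/5, so this is the minimum.

1/5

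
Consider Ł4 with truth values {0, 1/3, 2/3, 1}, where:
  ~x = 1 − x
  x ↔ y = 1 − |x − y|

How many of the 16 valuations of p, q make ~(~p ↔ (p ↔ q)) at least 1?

2

p = 0, q = 0 ↦ 0  <
p = 0, q = 1/3 ↦ 1/3  <
p = 0, q = 2/3 ↦ 2/3  <
p = 0, q = 1 ↦ 1  ≥
p = 1/3, q = 0 ↦ 0  <
p = 1/3, q = 1/3 ↦ 1/3  <
p = 1/3, q = 2/3 ↦ 0  <
p = 1/3, q = 1 ↦ 1/3  <
p = 2/3, q = 0 ↦ 0  <
p = 2/3, q = 1/3 ↦ 1/3  <
p = 2/3, q = 2/3 ↦ 2/3  <
p = 2/3, q = 1 ↦ 1/3  <
p = 1, q = 0 ↦ 0  <
p = 1, q = 1/3 ↦ 1/3  <
p = 1, q = 2/3 ↦ 2/3  <
p = 1, q = 1 ↦ 1  ≥
So 2 of the 16 assignments meet the threshold.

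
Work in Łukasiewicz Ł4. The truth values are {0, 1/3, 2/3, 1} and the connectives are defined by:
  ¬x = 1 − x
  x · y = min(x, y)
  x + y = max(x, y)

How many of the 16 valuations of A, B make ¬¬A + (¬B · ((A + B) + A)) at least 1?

A = 0, B = 0 ↦ 0  <
A = 0, B = 1/3 ↦ 1/3  <
A = 0, B = 2/3 ↦ 1/3  <
A = 0, B = 1 ↦ 0  <
A = 1/3, B = 0 ↦ 1/3  <
A = 1/3, B = 1/3 ↦ 1/3  <
A = 1/3, B = 2/3 ↦ 1/3  <
A = 1/3, B = 1 ↦ 1/3  <
A = 2/3, B = 0 ↦ 2/3  <
A = 2/3, B = 1/3 ↦ 2/3  <
A = 2/3, B = 2/3 ↦ 2/3  <
A = 2/3, B = 1 ↦ 2/3  <
A = 1, B = 0 ↦ 1  ≥
A = 1, B = 1/3 ↦ 1  ≥
A = 1, B = 2/3 ↦ 1  ≥
A = 1, B = 1 ↦ 1  ≥
So 4 of the 16 assignments meet the threshold.

4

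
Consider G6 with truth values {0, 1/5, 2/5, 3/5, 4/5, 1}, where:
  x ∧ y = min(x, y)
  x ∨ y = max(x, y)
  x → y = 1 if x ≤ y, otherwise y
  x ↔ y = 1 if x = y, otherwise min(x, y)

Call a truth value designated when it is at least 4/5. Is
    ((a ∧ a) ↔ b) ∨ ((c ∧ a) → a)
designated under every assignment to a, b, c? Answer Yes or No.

Yes

At a = 1/5, b = 3/5, c = 4/5, for instance:
a ∧ a = 1/5 ∧ 1/5 = 1/5
(a ∧ a) ↔ b = 1/5 ↔ 3/5 = 1/5
c ∧ a = 4/5 ∧ 1/5 = 1/5
(c ∧ a) → a = 1/5 → 1/5 = 1
((a ∧ a) ↔ b) ∨ ((c ∧ a) → a) = 1/5 ∨ 1 = 1
and checking the remaining 215 assignments likewise gives ≥ 4/5 in every case.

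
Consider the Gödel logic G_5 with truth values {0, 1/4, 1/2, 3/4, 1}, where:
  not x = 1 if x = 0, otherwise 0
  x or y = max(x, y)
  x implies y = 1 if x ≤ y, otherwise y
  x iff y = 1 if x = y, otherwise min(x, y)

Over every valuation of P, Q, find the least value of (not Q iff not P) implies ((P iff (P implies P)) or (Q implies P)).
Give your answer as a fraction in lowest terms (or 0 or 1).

1/4

Take P = 1/4, Q = 1/2:
not Q = not 1/2 = 0
not P = not 1/4 = 0
not Q iff not P = 0 iff 0 = 1
P implies P = 1/4 implies 1/4 = 1
P iff (P implies P) = 1/4 iff 1 = 1/4
Q implies P = 1/2 implies 1/4 = 1/4
(P iff (P implies P)) or (Q implies P) = 1/4 or 1/4 = 1/4
(not Q iff not P) implies ((P iff (P implies P)) or (Q implies P)) = 1 implies 1/4 = 1/4
No assignment yields a value below 1/4, so this is the minimum.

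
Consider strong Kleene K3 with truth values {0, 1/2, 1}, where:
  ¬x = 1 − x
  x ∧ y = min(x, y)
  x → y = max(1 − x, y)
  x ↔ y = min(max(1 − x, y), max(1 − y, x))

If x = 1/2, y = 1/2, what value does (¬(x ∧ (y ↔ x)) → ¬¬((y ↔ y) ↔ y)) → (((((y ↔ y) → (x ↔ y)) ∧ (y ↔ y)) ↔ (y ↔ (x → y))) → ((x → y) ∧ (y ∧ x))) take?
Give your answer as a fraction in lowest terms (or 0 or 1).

1/2

y ↔ x = 1/2 ↔ 1/2 = 1/2
x ∧ (y ↔ x) = 1/2 ∧ 1/2 = 1/2
¬(x ∧ (y ↔ x)) = ¬1/2 = 1/2
y ↔ y = 1/2 ↔ 1/2 = 1/2
(y ↔ y) ↔ y = 1/2 ↔ 1/2 = 1/2
¬((y ↔ y) ↔ y) = ¬1/2 = 1/2
¬¬((y ↔ y) ↔ y) = ¬1/2 = 1/2
¬(x ∧ (y ↔ x)) → ¬¬((y ↔ y) ↔ y) = 1/2 → 1/2 = 1/2
y ↔ y = 1/2 ↔ 1/2 = 1/2
x ↔ y = 1/2 ↔ 1/2 = 1/2
(y ↔ y) → (x ↔ y) = 1/2 → 1/2 = 1/2
y ↔ y = 1/2 ↔ 1/2 = 1/2
((y ↔ y) → (x ↔ y)) ∧ (y ↔ y) = 1/2 ∧ 1/2 = 1/2
x → y = 1/2 → 1/2 = 1/2
y ↔ (x → y) = 1/2 ↔ 1/2 = 1/2
(((y ↔ y) → (x ↔ y)) ∧ (y ↔ y)) ↔ (y ↔ (x → y)) = 1/2 ↔ 1/2 = 1/2
x → y = 1/2 → 1/2 = 1/2
y ∧ x = 1/2 ∧ 1/2 = 1/2
(x → y) ∧ (y ∧ x) = 1/2 ∧ 1/2 = 1/2
((((y ↔ y) → (x ↔ y)) ∧ (y ↔ y)) ↔ (y ↔ (x → y))) → ((x → y) ∧ (y ∧ x)) = 1/2 → 1/2 = 1/2
(¬(x ∧ (y ↔ x)) → ¬¬((y ↔ y) ↔ y)) → (((((y ↔ y) → (x ↔ y)) ∧ (y ↔ y)) ↔ (y ↔ (x → y))) → ((x → y) ∧ (y ∧ x))) = 1/2 → 1/2 = 1/2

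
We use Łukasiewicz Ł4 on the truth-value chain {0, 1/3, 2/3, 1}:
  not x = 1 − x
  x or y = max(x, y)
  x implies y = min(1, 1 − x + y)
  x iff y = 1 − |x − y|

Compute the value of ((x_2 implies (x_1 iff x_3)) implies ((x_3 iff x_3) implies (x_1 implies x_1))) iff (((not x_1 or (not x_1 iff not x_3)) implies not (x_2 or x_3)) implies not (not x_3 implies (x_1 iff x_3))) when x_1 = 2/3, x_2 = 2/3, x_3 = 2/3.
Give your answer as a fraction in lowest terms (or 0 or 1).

x_1 iff x_3 = 2/3 iff 2/3 = 1
x_2 implies (x_1 iff x_3) = 2/3 implies 1 = 1
x_3 iff x_3 = 2/3 iff 2/3 = 1
x_1 implies x_1 = 2/3 implies 2/3 = 1
(x_3 iff x_3) implies (x_1 implies x_1) = 1 implies 1 = 1
(x_2 implies (x_1 iff x_3)) implies ((x_3 iff x_3) implies (x_1 implies x_1)) = 1 implies 1 = 1
not x_1 = not 2/3 = 1/3
not x_1 = not 2/3 = 1/3
not x_3 = not 2/3 = 1/3
not x_1 iff not x_3 = 1/3 iff 1/3 = 1
not x_1 or (not x_1 iff not x_3) = 1/3 or 1 = 1
x_2 or x_3 = 2/3 or 2/3 = 2/3
not (x_2 or x_3) = not 2/3 = 1/3
(not x_1 or (not x_1 iff not x_3)) implies not (x_2 or x_3) = 1 implies 1/3 = 1/3
not x_3 = not 2/3 = 1/3
x_1 iff x_3 = 2/3 iff 2/3 = 1
not x_3 implies (x_1 iff x_3) = 1/3 implies 1 = 1
not (not x_3 implies (x_1 iff x_3)) = not 1 = 0
((not x_1 or (not x_1 iff not x_3)) implies not (x_2 or x_3)) implies not (not x_3 implies (x_1 iff x_3)) = 1/3 implies 0 = 2/3
((x_2 implies (x_1 iff x_3)) implies ((x_3 iff x_3) implies (x_1 implies x_1))) iff (((not x_1 or (not x_1 iff not x_3)) implies not (x_2 or x_3)) implies not (not x_3 implies (x_1 iff x_3))) = 1 iff 2/3 = 2/3

2/3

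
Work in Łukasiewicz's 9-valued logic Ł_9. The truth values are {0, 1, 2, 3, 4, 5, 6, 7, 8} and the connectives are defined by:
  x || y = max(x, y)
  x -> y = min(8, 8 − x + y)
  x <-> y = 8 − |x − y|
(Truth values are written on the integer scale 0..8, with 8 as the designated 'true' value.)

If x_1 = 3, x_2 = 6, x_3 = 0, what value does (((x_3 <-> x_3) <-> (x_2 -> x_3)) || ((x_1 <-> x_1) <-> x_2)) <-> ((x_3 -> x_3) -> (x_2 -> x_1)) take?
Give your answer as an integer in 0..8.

x_3 <-> x_3 = 0 <-> 0 = 8
x_2 -> x_3 = 6 -> 0 = 2
(x_3 <-> x_3) <-> (x_2 -> x_3) = 8 <-> 2 = 2
x_1 <-> x_1 = 3 <-> 3 = 8
(x_1 <-> x_1) <-> x_2 = 8 <-> 6 = 6
((x_3 <-> x_3) <-> (x_2 -> x_3)) || ((x_1 <-> x_1) <-> x_2) = 2 || 6 = 6
x_3 -> x_3 = 0 -> 0 = 8
x_2 -> x_1 = 6 -> 3 = 5
(x_3 -> x_3) -> (x_2 -> x_1) = 8 -> 5 = 5
(((x_3 <-> x_3) <-> (x_2 -> x_3)) || ((x_1 <-> x_1) <-> x_2)) <-> ((x_3 -> x_3) -> (x_2 -> x_1)) = 6 <-> 5 = 7

7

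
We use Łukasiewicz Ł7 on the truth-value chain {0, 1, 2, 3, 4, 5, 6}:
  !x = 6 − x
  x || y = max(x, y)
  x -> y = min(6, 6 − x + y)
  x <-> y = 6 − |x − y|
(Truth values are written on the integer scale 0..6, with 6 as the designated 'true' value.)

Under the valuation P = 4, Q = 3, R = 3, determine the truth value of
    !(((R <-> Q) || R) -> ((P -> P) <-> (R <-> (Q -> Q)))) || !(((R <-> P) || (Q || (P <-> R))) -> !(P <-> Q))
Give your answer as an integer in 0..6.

R <-> Q = 3 <-> 3 = 6
(R <-> Q) || R = 6 || 3 = 6
P -> P = 4 -> 4 = 6
Q -> Q = 3 -> 3 = 6
R <-> (Q -> Q) = 3 <-> 6 = 3
(P -> P) <-> (R <-> (Q -> Q)) = 6 <-> 3 = 3
((R <-> Q) || R) -> ((P -> P) <-> (R <-> (Q -> Q))) = 6 -> 3 = 3
!(((R <-> Q) || R) -> ((P -> P) <-> (R <-> (Q -> Q)))) = !3 = 3
R <-> P = 3 <-> 4 = 5
P <-> R = 4 <-> 3 = 5
Q || (P <-> R) = 3 || 5 = 5
(R <-> P) || (Q || (P <-> R)) = 5 || 5 = 5
P <-> Q = 4 <-> 3 = 5
!(P <-> Q) = !5 = 1
((R <-> P) || (Q || (P <-> R))) -> !(P <-> Q) = 5 -> 1 = 2
!(((R <-> P) || (Q || (P <-> R))) -> !(P <-> Q)) = !2 = 4
!(((R <-> Q) || R) -> ((P -> P) <-> (R <-> (Q -> Q)))) || !(((R <-> P) || (Q || (P <-> R))) -> !(P <-> Q)) = 3 || 4 = 4

4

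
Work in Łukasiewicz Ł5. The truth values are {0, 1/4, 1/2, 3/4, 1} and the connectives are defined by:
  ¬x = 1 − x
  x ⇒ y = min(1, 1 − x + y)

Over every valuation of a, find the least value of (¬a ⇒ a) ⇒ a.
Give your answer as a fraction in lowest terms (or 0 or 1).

1/2

Take a = 1/2:
¬a = ¬1/2 = 1/2
¬a ⇒ a = 1/2 ⇒ 1/2 = 1
(¬a ⇒ a) ⇒ a = 1 ⇒ 1/2 = 1/2
No assignment yields a value below 1/2, so this is the minimum.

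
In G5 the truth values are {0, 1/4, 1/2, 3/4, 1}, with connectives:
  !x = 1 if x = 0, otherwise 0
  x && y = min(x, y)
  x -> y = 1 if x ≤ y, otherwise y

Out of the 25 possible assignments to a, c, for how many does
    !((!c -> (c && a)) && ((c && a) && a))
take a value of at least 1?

value 1: 9 assignments (counts)
value 0: 16 assignments
So 9 of the 25 assignments meet the threshold.

9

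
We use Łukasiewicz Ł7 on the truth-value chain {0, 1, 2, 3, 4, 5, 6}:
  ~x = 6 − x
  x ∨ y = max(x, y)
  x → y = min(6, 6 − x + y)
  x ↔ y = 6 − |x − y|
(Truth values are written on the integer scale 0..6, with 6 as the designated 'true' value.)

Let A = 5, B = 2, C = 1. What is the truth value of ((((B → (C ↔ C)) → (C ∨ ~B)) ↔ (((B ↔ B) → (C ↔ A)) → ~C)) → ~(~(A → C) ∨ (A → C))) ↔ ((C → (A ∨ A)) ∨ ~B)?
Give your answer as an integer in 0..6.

C ↔ C = 1 ↔ 1 = 6
B → (C ↔ C) = 2 → 6 = 6
~B = ~2 = 4
C ∨ ~B = 1 ∨ 4 = 4
(B → (C ↔ C)) → (C ∨ ~B) = 6 → 4 = 4
B ↔ B = 2 ↔ 2 = 6
C ↔ A = 1 ↔ 5 = 2
(B ↔ B) → (C ↔ A) = 6 → 2 = 2
~C = ~1 = 5
((B ↔ B) → (C ↔ A)) → ~C = 2 → 5 = 6
((B → (C ↔ C)) → (C ∨ ~B)) ↔ (((B ↔ B) → (C ↔ A)) → ~C) = 4 ↔ 6 = 4
A → C = 5 → 1 = 2
~(A → C) = ~2 = 4
A → C = 5 → 1 = 2
~(A → C) ∨ (A → C) = 4 ∨ 2 = 4
~(~(A → C) ∨ (A → C)) = ~4 = 2
(((B → (C ↔ C)) → (C ∨ ~B)) ↔ (((B ↔ B) → (C ↔ A)) → ~C)) → ~(~(A → C) ∨ (A → C)) = 4 → 2 = 4
A ∨ A = 5 ∨ 5 = 5
C → (A ∨ A) = 1 → 5 = 6
~B = ~2 = 4
(C → (A ∨ A)) ∨ ~B = 6 ∨ 4 = 6
((((B → (C ↔ C)) → (C ∨ ~B)) ↔ (((B ↔ B) → (C ↔ A)) → ~C)) → ~(~(A → C) ∨ (A → C))) ↔ ((C → (A ∨ A)) ∨ ~B) = 4 ↔ 6 = 4

4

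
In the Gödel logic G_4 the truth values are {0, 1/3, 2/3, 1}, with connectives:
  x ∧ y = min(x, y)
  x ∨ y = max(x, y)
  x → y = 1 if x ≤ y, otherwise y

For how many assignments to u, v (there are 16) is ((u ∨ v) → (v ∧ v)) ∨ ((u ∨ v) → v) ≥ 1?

u = 0, v = 0 ↦ 1  ≥
u = 0, v = 1/3 ↦ 1  ≥
u = 0, v = 2/3 ↦ 1  ≥
u = 0, v = 1 ↦ 1  ≥
u = 1/3, v = 0 ↦ 0  <
u = 1/3, v = 1/3 ↦ 1  ≥
u = 1/3, v = 2/3 ↦ 1  ≥
u = 1/3, v = 1 ↦ 1  ≥
u = 2/3, v = 0 ↦ 0  <
u = 2/3, v = 1/3 ↦ 1/3  <
u = 2/3, v = 2/3 ↦ 1  ≥
u = 2/3, v = 1 ↦ 1  ≥
u = 1, v = 0 ↦ 0  <
u = 1, v = 1/3 ↦ 1/3  <
u = 1, v = 2/3 ↦ 2/3  <
u = 1, v = 1 ↦ 1  ≥
So 10 of the 16 assignments meet the threshold.

10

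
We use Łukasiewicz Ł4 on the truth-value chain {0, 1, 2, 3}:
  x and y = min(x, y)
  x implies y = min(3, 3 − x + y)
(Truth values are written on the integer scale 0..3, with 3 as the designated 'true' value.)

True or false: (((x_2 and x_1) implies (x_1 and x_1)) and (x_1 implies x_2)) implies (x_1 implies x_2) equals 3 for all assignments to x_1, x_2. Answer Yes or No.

x_1 = 0, x_2 = 0 ↦ 3
x_1 = 0, x_2 = 1 ↦ 3
x_1 = 0, x_2 = 2 ↦ 3
x_1 = 0, x_2 = 3 ↦ 3
x_1 = 1, x_2 = 0 ↦ 3
x_1 = 1, x_2 = 1 ↦ 3
x_1 = 1, x_2 = 2 ↦ 3
x_1 = 1, x_2 = 3 ↦ 3
x_1 = 2, x_2 = 0 ↦ 3
x_1 = 2, x_2 = 1 ↦ 3
x_1 = 2, x_2 = 2 ↦ 3
x_1 = 2, x_2 = 3 ↦ 3
x_1 = 3, x_2 = 0 ↦ 3
x_1 = 3, x_2 = 1 ↦ 3
x_1 = 3, x_2 = 2 ↦ 3
x_1 = 3, x_2 = 3 ↦ 3
Every assignment gives a value ≥ 3.

Yes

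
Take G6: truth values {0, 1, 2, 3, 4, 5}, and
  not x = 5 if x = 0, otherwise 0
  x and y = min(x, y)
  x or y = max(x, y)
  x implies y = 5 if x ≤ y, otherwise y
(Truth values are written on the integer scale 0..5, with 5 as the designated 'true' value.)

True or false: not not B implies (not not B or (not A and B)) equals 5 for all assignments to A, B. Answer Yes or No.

At A = 3, B = 3, for instance:
not B = not 3 = 0
not not B = not 0 = 5
not A = not 3 = 0
not A and B = 0 and 3 = 0
not not B or (not A and B) = 5 or 0 = 5
not not B implies (not not B or (not A and B)) = 5 implies 5 = 5
and checking the remaining 35 assignments likewise gives ≥ 5 in every case.

Yes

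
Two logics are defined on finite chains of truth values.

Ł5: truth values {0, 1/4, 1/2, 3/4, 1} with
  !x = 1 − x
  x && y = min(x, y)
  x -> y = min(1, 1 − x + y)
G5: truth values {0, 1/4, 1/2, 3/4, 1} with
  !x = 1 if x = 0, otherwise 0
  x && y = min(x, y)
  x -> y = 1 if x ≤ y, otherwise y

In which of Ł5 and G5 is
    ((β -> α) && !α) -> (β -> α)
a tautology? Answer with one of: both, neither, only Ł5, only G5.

In Ł5: every assignment gives 1 — tautology.
In G5: every assignment gives 1 — tautology.

both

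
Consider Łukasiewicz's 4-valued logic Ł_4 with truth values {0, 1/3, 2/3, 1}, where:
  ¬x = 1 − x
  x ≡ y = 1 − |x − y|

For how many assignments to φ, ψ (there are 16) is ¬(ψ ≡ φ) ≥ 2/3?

6

φ = 0, ψ = 0 ↦ 0  <
φ = 0, ψ = 1/3 ↦ 1/3  <
φ = 0, ψ = 2/3 ↦ 2/3  ≥
φ = 0, ψ = 1 ↦ 1  ≥
φ = 1/3, ψ = 0 ↦ 1/3  <
φ = 1/3, ψ = 1/3 ↦ 0  <
φ = 1/3, ψ = 2/3 ↦ 1/3  <
φ = 1/3, ψ = 1 ↦ 2/3  ≥
φ = 2/3, ψ = 0 ↦ 2/3  ≥
φ = 2/3, ψ = 1/3 ↦ 1/3  <
φ = 2/3, ψ = 2/3 ↦ 0  <
φ = 2/3, ψ = 1 ↦ 1/3  <
φ = 1, ψ = 0 ↦ 1  ≥
φ = 1, ψ = 1/3 ↦ 2/3  ≥
φ = 1, ψ = 2/3 ↦ 1/3  <
φ = 1, ψ = 1 ↦ 0  <
So 6 of the 16 assignments meet the threshold.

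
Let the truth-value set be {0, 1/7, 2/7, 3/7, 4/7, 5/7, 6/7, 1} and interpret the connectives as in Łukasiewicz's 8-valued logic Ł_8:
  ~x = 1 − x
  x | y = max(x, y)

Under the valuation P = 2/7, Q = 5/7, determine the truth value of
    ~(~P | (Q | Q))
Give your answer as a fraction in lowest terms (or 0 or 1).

2/7

~P = ~2/7 = 5/7
Q | Q = 5/7 | 5/7 = 5/7
~P | (Q | Q) = 5/7 | 5/7 = 5/7
~(~P | (Q | Q)) = ~5/7 = 2/7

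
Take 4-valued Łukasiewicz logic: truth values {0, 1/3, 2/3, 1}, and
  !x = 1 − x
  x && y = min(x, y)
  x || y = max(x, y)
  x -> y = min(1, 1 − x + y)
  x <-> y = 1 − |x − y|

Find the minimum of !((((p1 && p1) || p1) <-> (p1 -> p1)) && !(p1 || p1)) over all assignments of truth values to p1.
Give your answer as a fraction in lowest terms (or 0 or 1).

2/3

Take p1 = 1/3:
p1 && p1 = 1/3 && 1/3 = 1/3
(p1 && p1) || p1 = 1/3 || 1/3 = 1/3
p1 -> p1 = 1/3 -> 1/3 = 1
((p1 && p1) || p1) <-> (p1 -> p1) = 1/3 <-> 1 = 1/3
p1 || p1 = 1/3 || 1/3 = 1/3
!(p1 || p1) = !1/3 = 2/3
(((p1 && p1) || p1) <-> (p1 -> p1)) && !(p1 || p1) = 1/3 && 2/3 = 1/3
!((((p1 && p1) || p1) <-> (p1 -> p1)) && !(p1 || p1)) = !1/3 = 2/3
No assignment yields a value below 2/3, so this is the minimum.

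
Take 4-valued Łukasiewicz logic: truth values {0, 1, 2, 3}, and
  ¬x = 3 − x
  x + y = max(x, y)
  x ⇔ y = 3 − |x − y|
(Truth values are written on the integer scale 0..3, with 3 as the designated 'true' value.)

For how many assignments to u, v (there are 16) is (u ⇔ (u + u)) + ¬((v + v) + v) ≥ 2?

u = 0, v = 0 ↦ 3  ≥
u = 0, v = 1 ↦ 3  ≥
u = 0, v = 2 ↦ 3  ≥
u = 0, v = 3 ↦ 3  ≥
u = 1, v = 0 ↦ 3  ≥
u = 1, v = 1 ↦ 3  ≥
u = 1, v = 2 ↦ 3  ≥
u = 1, v = 3 ↦ 3  ≥
u = 2, v = 0 ↦ 3  ≥
u = 2, v = 1 ↦ 3  ≥
u = 2, v = 2 ↦ 3  ≥
u = 2, v = 3 ↦ 3  ≥
u = 3, v = 0 ↦ 3  ≥
u = 3, v = 1 ↦ 3  ≥
u = 3, v = 2 ↦ 3  ≥
u = 3, v = 3 ↦ 3  ≥
So 16 of the 16 assignments meet the threshold.

16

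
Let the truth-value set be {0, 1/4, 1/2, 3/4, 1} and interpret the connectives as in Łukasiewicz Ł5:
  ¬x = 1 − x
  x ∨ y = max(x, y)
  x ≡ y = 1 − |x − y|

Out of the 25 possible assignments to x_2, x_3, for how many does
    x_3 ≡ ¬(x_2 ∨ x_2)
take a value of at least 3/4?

13

value 1: 5 assignments (counts)
value 3/4: 8 assignments (counts)
value 1/2: 6 assignments
value 1/4: 4 assignments
value 0: 2 assignments
So 13 of the 25 assignments meet the threshold.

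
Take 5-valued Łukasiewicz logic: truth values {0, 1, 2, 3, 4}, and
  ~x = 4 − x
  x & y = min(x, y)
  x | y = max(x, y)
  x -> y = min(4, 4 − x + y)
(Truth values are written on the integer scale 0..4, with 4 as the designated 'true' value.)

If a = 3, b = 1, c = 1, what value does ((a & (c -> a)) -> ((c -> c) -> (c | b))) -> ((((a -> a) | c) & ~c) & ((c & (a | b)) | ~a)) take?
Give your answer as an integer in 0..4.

3

c -> a = 1 -> 3 = 4
a & (c -> a) = 3 & 4 = 3
c -> c = 1 -> 1 = 4
c | b = 1 | 1 = 1
(c -> c) -> (c | b) = 4 -> 1 = 1
(a & (c -> a)) -> ((c -> c) -> (c | b)) = 3 -> 1 = 2
a -> a = 3 -> 3 = 4
(a -> a) | c = 4 | 1 = 4
~c = ~1 = 3
((a -> a) | c) & ~c = 4 & 3 = 3
a | b = 3 | 1 = 3
c & (a | b) = 1 & 3 = 1
~a = ~3 = 1
(c & (a | b)) | ~a = 1 | 1 = 1
(((a -> a) | c) & ~c) & ((c & (a | b)) | ~a) = 3 & 1 = 1
((a & (c -> a)) -> ((c -> c) -> (c | b))) -> ((((a -> a) | c) & ~c) & ((c & (a | b)) | ~a)) = 2 -> 1 = 3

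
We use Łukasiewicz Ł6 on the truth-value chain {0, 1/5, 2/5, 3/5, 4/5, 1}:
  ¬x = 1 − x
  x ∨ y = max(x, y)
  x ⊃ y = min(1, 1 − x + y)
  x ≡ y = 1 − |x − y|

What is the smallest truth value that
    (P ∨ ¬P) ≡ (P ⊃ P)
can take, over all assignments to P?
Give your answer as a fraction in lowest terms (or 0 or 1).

Take P = 2/5:
¬P = ¬2/5 = 3/5
P ∨ ¬P = 2/5 ∨ 3/5 = 3/5
P ⊃ P = 2/5 ⊃ 2/5 = 1
(P ∨ ¬P) ≡ (P ⊃ P) = 3/5 ≡ 1 = 3/5
No assignment yields a value below 3/5, so this is the minimum.

3/5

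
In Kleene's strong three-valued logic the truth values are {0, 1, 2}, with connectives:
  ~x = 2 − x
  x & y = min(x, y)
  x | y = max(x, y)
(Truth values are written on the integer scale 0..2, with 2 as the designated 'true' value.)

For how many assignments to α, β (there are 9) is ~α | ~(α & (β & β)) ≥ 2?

α = 0, β = 0 ↦ 2  ≥
α = 0, β = 1 ↦ 2  ≥
α = 0, β = 2 ↦ 2  ≥
α = 1, β = 0 ↦ 2  ≥
α = 1, β = 1 ↦ 1  <
α = 1, β = 2 ↦ 1  <
α = 2, β = 0 ↦ 2  ≥
α = 2, β = 1 ↦ 1  <
α = 2, β = 2 ↦ 0  <
So 5 of the 9 assignments meet the threshold.

5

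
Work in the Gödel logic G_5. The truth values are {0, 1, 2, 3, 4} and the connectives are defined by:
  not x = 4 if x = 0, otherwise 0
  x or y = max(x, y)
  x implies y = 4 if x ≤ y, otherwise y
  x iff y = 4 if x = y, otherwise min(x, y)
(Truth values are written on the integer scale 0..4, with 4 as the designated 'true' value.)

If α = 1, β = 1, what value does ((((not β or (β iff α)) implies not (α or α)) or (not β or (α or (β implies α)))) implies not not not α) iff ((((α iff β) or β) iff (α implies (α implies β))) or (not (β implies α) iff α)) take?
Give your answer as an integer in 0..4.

not β = not 1 = 0
β iff α = 1 iff 1 = 4
not β or (β iff α) = 0 or 4 = 4
α or α = 1 or 1 = 1
not (α or α) = not 1 = 0
(not β or (β iff α)) implies not (α or α) = 4 implies 0 = 0
not β = not 1 = 0
β implies α = 1 implies 1 = 4
α or (β implies α) = 1 or 4 = 4
not β or (α or (β implies α)) = 0 or 4 = 4
((not β or (β iff α)) implies not (α or α)) or (not β or (α or (β implies α))) = 0 or 4 = 4
not α = not 1 = 0
not not α = not 0 = 4
not not not α = not 4 = 0
(((not β or (β iff α)) implies not (α or α)) or (not β or (α or (β implies α)))) implies not not not α = 4 implies 0 = 0
α iff β = 1 iff 1 = 4
(α iff β) or β = 4 or 1 = 4
α implies β = 1 implies 1 = 4
α implies (α implies β) = 1 implies 4 = 4
((α iff β) or β) iff (α implies (α implies β)) = 4 iff 4 = 4
β implies α = 1 implies 1 = 4
not (β implies α) = not 4 = 0
not (β implies α) iff α = 0 iff 1 = 0
(((α iff β) or β) iff (α implies (α implies β))) or (not (β implies α) iff α) = 4 or 0 = 4
((((not β or (β iff α)) implies not (α or α)) or (not β or (α or (β implies α)))) implies not not not α) iff ((((α iff β) or β) iff (α implies (α implies β))) or (not (β implies α) iff α)) = 0 iff 4 = 0

0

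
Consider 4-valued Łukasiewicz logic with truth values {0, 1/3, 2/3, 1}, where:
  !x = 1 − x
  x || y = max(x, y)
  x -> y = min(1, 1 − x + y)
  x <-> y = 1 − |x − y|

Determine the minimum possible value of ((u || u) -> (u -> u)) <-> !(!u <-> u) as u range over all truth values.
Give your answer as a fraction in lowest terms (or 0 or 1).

1/3

Take u = 1/3:
u || u = 1/3 || 1/3 = 1/3
u -> u = 1/3 -> 1/3 = 1
(u || u) -> (u -> u) = 1/3 -> 1 = 1
!u = !1/3 = 2/3
!u <-> u = 2/3 <-> 1/3 = 2/3
!(!u <-> u) = !2/3 = 1/3
((u || u) -> (u -> u)) <-> !(!u <-> u) = 1 <-> 1/3 = 1/3
No assignment yields a value below 1/3, so this is the minimum.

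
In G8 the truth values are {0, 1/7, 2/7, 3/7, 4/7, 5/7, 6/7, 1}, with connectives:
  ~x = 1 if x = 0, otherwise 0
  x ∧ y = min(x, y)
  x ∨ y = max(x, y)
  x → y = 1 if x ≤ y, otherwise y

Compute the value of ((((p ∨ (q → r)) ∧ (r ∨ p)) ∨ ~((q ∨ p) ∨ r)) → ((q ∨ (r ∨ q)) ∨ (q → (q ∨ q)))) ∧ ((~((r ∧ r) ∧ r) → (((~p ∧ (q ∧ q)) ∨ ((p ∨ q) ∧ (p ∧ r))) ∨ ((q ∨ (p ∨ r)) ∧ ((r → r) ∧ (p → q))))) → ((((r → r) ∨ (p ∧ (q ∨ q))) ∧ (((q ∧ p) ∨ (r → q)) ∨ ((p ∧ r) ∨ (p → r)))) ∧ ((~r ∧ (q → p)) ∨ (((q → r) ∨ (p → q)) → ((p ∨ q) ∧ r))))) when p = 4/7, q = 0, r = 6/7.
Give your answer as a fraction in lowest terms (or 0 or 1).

4/7

q → r = 0 → 6/7 = 1
p ∨ (q → r) = 4/7 ∨ 1 = 1
r ∨ p = 6/7 ∨ 4/7 = 6/7
(p ∨ (q → r)) ∧ (r ∨ p) = 1 ∧ 6/7 = 6/7
q ∨ p = 0 ∨ 4/7 = 4/7
(q ∨ p) ∨ r = 4/7 ∨ 6/7 = 6/7
~((q ∨ p) ∨ r) = ~6/7 = 0
((p ∨ (q → r)) ∧ (r ∨ p)) ∨ ~((q ∨ p) ∨ r) = 6/7 ∨ 0 = 6/7
r ∨ q = 6/7 ∨ 0 = 6/7
q ∨ (r ∨ q) = 0 ∨ 6/7 = 6/7
q ∨ q = 0 ∨ 0 = 0
q → (q ∨ q) = 0 → 0 = 1
(q ∨ (r ∨ q)) ∨ (q → (q ∨ q)) = 6/7 ∨ 1 = 1
(((p ∨ (q → r)) ∧ (r ∨ p)) ∨ ~((q ∨ p) ∨ r)) → ((q ∨ (r ∨ q)) ∨ (q → (q ∨ q))) = 6/7 → 1 = 1
r ∧ r = 6/7 ∧ 6/7 = 6/7
(r ∧ r) ∧ r = 6/7 ∧ 6/7 = 6/7
~((r ∧ r) ∧ r) = ~6/7 = 0
~p = ~4/7 = 0
q ∧ q = 0 ∧ 0 = 0
~p ∧ (q ∧ q) = 0 ∧ 0 = 0
p ∨ q = 4/7 ∨ 0 = 4/7
p ∧ r = 4/7 ∧ 6/7 = 4/7
(p ∨ q) ∧ (p ∧ r) = 4/7 ∧ 4/7 = 4/7
(~p ∧ (q ∧ q)) ∨ ((p ∨ q) ∧ (p ∧ r)) = 0 ∨ 4/7 = 4/7
p ∨ r = 4/7 ∨ 6/7 = 6/7
q ∨ (p ∨ r) = 0 ∨ 6/7 = 6/7
r → r = 6/7 → 6/7 = 1
p → q = 4/7 → 0 = 0
(r → r) ∧ (p → q) = 1 ∧ 0 = 0
(q ∨ (p ∨ r)) ∧ ((r → r) ∧ (p → q)) = 6/7 ∧ 0 = 0
((~p ∧ (q ∧ q)) ∨ ((p ∨ q) ∧ (p ∧ r))) ∨ ((q ∨ (p ∨ r)) ∧ ((r → r) ∧ (p → q))) = 4/7 ∨ 0 = 4/7
~((r ∧ r) ∧ r) → (((~p ∧ (q ∧ q)) ∨ ((p ∨ q) ∧ (p ∧ r))) ∨ ((q ∨ (p ∨ r)) ∧ ((r → r) ∧ (p → q)))) = 0 → 4/7 = 1
r → r = 6/7 → 6/7 = 1
q ∨ q = 0 ∨ 0 = 0
p ∧ (q ∨ q) = 4/7 ∧ 0 = 0
(r → r) ∨ (p ∧ (q ∨ q)) = 1 ∨ 0 = 1
q ∧ p = 0 ∧ 4/7 = 0
r → q = 6/7 → 0 = 0
(q ∧ p) ∨ (r → q) = 0 ∨ 0 = 0
p ∧ r = 4/7 ∧ 6/7 = 4/7
p → r = 4/7 → 6/7 = 1
(p ∧ r) ∨ (p → r) = 4/7 ∨ 1 = 1
((q ∧ p) ∨ (r → q)) ∨ ((p ∧ r) ∨ (p → r)) = 0 ∨ 1 = 1
((r → r) ∨ (p ∧ (q ∨ q))) ∧ (((q ∧ p) ∨ (r → q)) ∨ ((p ∧ r) ∨ (p → r))) = 1 ∧ 1 = 1
~r = ~6/7 = 0
q → p = 0 → 4/7 = 1
~r ∧ (q → p) = 0 ∧ 1 = 0
q → r = 0 → 6/7 = 1
p → q = 4/7 → 0 = 0
(q → r) ∨ (p → q) = 1 ∨ 0 = 1
p ∨ q = 4/7 ∨ 0 = 4/7
(p ∨ q) ∧ r = 4/7 ∧ 6/7 = 4/7
((q → r) ∨ (p → q)) → ((p ∨ q) ∧ r) = 1 → 4/7 = 4/7
(~r ∧ (q → p)) ∨ (((q → r) ∨ (p → q)) → ((p ∨ q) ∧ r)) = 0 ∨ 4/7 = 4/7
(((r → r) ∨ (p ∧ (q ∨ q))) ∧ (((q ∧ p) ∨ (r → q)) ∨ ((p ∧ r) ∨ (p → r)))) ∧ ((~r ∧ (q → p)) ∨ (((q → r) ∨ (p → q)) → ((p ∨ q) ∧ r))) = 1 ∧ 4/7 = 4/7
(~((r ∧ r) ∧ r) → (((~p ∧ (q ∧ q)) ∨ ((p ∨ q) ∧ (p ∧ r))) ∨ ((q ∨ (p ∨ r)) ∧ ((r → r) ∧ (p → q))))) → ((((r → r) ∨ (p ∧ (q ∨ q))) ∧ (((q ∧ p) ∨ (r → q)) ∨ ((p ∧ r) ∨ (p → r)))) ∧ ((~r ∧ (q → p)) ∨ (((q → r) ∨ (p → q)) → ((p ∨ q) ∧ r)))) = 1 → 4/7 = 4/7
((((p ∨ (q → r)) ∧ (r ∨ p)) ∨ ~((q ∨ p) ∨ r)) → ((q ∨ (r ∨ q)) ∨ (q → (q ∨ q)))) ∧ ((~((r ∧ r) ∧ r) → (((~p ∧ (q ∧ q)) ∨ ((p ∨ q) ∧ (p ∧ r))) ∨ ((q ∨ (p ∨ r)) ∧ ((r → r) ∧ (p → q))))) → ((((r → r) ∨ (p ∧ (q ∨ q))) ∧ (((q ∧ p) ∨ (r → q)) ∨ ((p ∧ r) ∨ (p → r)))) ∧ ((~r ∧ (q → p)) ∨ (((q → r) ∨ (p → q)) → ((p ∨ q) ∧ r))))) = 1 ∧ 4/7 = 4/7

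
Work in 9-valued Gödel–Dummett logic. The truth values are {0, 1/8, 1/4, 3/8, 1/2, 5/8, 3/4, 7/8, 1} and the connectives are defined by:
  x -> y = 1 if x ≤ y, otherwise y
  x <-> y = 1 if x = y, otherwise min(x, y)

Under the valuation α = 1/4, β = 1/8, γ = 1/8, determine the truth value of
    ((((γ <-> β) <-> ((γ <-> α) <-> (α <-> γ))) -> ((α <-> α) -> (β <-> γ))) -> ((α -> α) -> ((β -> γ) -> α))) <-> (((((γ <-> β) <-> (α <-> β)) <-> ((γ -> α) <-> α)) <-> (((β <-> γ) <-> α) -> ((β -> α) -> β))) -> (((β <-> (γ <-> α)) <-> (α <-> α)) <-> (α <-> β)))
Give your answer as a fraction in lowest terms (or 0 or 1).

1/8

γ <-> β = 1/8 <-> 1/8 = 1
γ <-> α = 1/8 <-> 1/4 = 1/8
α <-> γ = 1/4 <-> 1/8 = 1/8
(γ <-> α) <-> (α <-> γ) = 1/8 <-> 1/8 = 1
(γ <-> β) <-> ((γ <-> α) <-> (α <-> γ)) = 1 <-> 1 = 1
α <-> α = 1/4 <-> 1/4 = 1
β <-> γ = 1/8 <-> 1/8 = 1
(α <-> α) -> (β <-> γ) = 1 -> 1 = 1
((γ <-> β) <-> ((γ <-> α) <-> (α <-> γ))) -> ((α <-> α) -> (β <-> γ)) = 1 -> 1 = 1
α -> α = 1/4 -> 1/4 = 1
β -> γ = 1/8 -> 1/8 = 1
(β -> γ) -> α = 1 -> 1/4 = 1/4
(α -> α) -> ((β -> γ) -> α) = 1 -> 1/4 = 1/4
(((γ <-> β) <-> ((γ <-> α) <-> (α <-> γ))) -> ((α <-> α) -> (β <-> γ))) -> ((α -> α) -> ((β -> γ) -> α)) = 1 -> 1/4 = 1/4
γ <-> β = 1/8 <-> 1/8 = 1
α <-> β = 1/4 <-> 1/8 = 1/8
(γ <-> β) <-> (α <-> β) = 1 <-> 1/8 = 1/8
γ -> α = 1/8 -> 1/4 = 1
(γ -> α) <-> α = 1 <-> 1/4 = 1/4
((γ <-> β) <-> (α <-> β)) <-> ((γ -> α) <-> α) = 1/8 <-> 1/4 = 1/8
β <-> γ = 1/8 <-> 1/8 = 1
(β <-> γ) <-> α = 1 <-> 1/4 = 1/4
β -> α = 1/8 -> 1/4 = 1
(β -> α) -> β = 1 -> 1/8 = 1/8
((β <-> γ) <-> α) -> ((β -> α) -> β) = 1/4 -> 1/8 = 1/8
(((γ <-> β) <-> (α <-> β)) <-> ((γ -> α) <-> α)) <-> (((β <-> γ) <-> α) -> ((β -> α) -> β)) = 1/8 <-> 1/8 = 1
γ <-> α = 1/8 <-> 1/4 = 1/8
β <-> (γ <-> α) = 1/8 <-> 1/8 = 1
α <-> α = 1/4 <-> 1/4 = 1
(β <-> (γ <-> α)) <-> (α <-> α) = 1 <-> 1 = 1
α <-> β = 1/4 <-> 1/8 = 1/8
((β <-> (γ <-> α)) <-> (α <-> α)) <-> (α <-> β) = 1 <-> 1/8 = 1/8
((((γ <-> β) <-> (α <-> β)) <-> ((γ -> α) <-> α)) <-> (((β <-> γ) <-> α) -> ((β -> α) -> β))) -> (((β <-> (γ <-> α)) <-> (α <-> α)) <-> (α <-> β)) = 1 -> 1/8 = 1/8
((((γ <-> β) <-> ((γ <-> α) <-> (α <-> γ))) -> ((α <-> α) -> (β <-> γ))) -> ((α -> α) -> ((β -> γ) -> α))) <-> (((((γ <-> β) <-> (α <-> β)) <-> ((γ -> α) <-> α)) <-> (((β <-> γ) <-> α) -> ((β -> α) -> β))) -> (((β <-> (γ <-> α)) <-> (α <-> α)) <-> (α <-> β))) = 1/4 <-> 1/8 = 1/8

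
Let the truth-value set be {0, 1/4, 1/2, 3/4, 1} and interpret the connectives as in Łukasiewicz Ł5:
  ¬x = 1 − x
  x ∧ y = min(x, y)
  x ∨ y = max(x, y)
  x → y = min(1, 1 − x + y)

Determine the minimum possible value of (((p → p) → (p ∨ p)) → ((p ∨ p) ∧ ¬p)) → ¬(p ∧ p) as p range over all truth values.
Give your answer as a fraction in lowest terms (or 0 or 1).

1/2

Take p = 1/2:
p → p = 1/2 → 1/2 = 1
p ∨ p = 1/2 ∨ 1/2 = 1/2
(p → p) → (p ∨ p) = 1 → 1/2 = 1/2
p ∨ p = 1/2 ∨ 1/2 = 1/2
¬p = ¬1/2 = 1/2
(p ∨ p) ∧ ¬p = 1/2 ∧ 1/2 = 1/2
((p → p) → (p ∨ p)) → ((p ∨ p) ∧ ¬p) = 1/2 → 1/2 = 1
p ∧ p = 1/2 ∧ 1/2 = 1/2
¬(p ∧ p) = ¬1/2 = 1/2
(((p → p) → (p ∨ p)) → ((p ∨ p) ∧ ¬p)) → ¬(p ∧ p) = 1 → 1/2 = 1/2
No assignment yields a value below 1/2, so this is the minimum.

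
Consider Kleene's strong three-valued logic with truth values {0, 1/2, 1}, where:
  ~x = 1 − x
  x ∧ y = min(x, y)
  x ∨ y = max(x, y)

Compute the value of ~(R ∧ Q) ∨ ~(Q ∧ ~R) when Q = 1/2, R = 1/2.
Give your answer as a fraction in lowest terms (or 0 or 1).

1/2

R ∧ Q = 1/2 ∧ 1/2 = 1/2
~(R ∧ Q) = ~1/2 = 1/2
~R = ~1/2 = 1/2
Q ∧ ~R = 1/2 ∧ 1/2 = 1/2
~(Q ∧ ~R) = ~1/2 = 1/2
~(R ∧ Q) ∨ ~(Q ∧ ~R) = 1/2 ∨ 1/2 = 1/2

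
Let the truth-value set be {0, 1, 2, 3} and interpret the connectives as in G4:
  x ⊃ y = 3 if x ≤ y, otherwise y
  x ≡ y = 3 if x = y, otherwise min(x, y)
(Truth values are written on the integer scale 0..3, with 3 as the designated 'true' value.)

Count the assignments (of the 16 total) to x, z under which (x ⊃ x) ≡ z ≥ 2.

x = 0, z = 0 ↦ 0  <
x = 0, z = 1 ↦ 1  <
x = 0, z = 2 ↦ 2  ≥
x = 0, z = 3 ↦ 3  ≥
x = 1, z = 0 ↦ 0  <
x = 1, z = 1 ↦ 1  <
x = 1, z = 2 ↦ 2  ≥
x = 1, z = 3 ↦ 3  ≥
x = 2, z = 0 ↦ 0  <
x = 2, z = 1 ↦ 1  <
x = 2, z = 2 ↦ 2  ≥
x = 2, z = 3 ↦ 3  ≥
x = 3, z = 0 ↦ 0  <
x = 3, z = 1 ↦ 1  <
x = 3, z = 2 ↦ 2  ≥
x = 3, z = 3 ↦ 3  ≥
So 8 of the 16 assignments meet the threshold.

8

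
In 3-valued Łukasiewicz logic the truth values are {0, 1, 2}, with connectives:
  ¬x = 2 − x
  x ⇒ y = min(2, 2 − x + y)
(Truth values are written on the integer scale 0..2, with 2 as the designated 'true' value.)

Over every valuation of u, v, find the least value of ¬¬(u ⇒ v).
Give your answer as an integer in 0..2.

0

Take u = 2, v = 0:
u ⇒ v = 2 ⇒ 0 = 0
¬(u ⇒ v) = ¬0 = 2
¬¬(u ⇒ v) = ¬2 = 0
No assignment yields a value below 0, so this is the minimum.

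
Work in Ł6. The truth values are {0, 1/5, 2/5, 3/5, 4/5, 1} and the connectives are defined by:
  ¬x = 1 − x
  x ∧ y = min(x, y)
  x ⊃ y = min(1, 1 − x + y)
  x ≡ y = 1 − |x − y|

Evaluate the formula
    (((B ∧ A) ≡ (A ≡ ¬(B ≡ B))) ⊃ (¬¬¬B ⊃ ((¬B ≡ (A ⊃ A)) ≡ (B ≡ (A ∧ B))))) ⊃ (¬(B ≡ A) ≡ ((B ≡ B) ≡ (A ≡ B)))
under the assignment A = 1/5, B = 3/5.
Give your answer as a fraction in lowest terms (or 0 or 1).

4/5

B ∧ A = 3/5 ∧ 1/5 = 1/5
B ≡ B = 3/5 ≡ 3/5 = 1
¬(B ≡ B) = ¬1 = 0
A ≡ ¬(B ≡ B) = 1/5 ≡ 0 = 4/5
(B ∧ A) ≡ (A ≡ ¬(B ≡ B)) = 1/5 ≡ 4/5 = 2/5
¬B = ¬3/5 = 2/5
¬¬B = ¬2/5 = 3/5
¬¬¬B = ¬3/5 = 2/5
¬B = ¬3/5 = 2/5
A ⊃ A = 1/5 ⊃ 1/5 = 1
¬B ≡ (A ⊃ A) = 2/5 ≡ 1 = 2/5
A ∧ B = 1/5 ∧ 3/5 = 1/5
B ≡ (A ∧ B) = 3/5 ≡ 1/5 = 3/5
(¬B ≡ (A ⊃ A)) ≡ (B ≡ (A ∧ B)) = 2/5 ≡ 3/5 = 4/5
¬¬¬B ⊃ ((¬B ≡ (A ⊃ A)) ≡ (B ≡ (A ∧ B))) = 2/5 ⊃ 4/5 = 1
((B ∧ A) ≡ (A ≡ ¬(B ≡ B))) ⊃ (¬¬¬B ⊃ ((¬B ≡ (A ⊃ A)) ≡ (B ≡ (A ∧ B)))) = 2/5 ⊃ 1 = 1
B ≡ A = 3/5 ≡ 1/5 = 3/5
¬(B ≡ A) = ¬3/5 = 2/5
B ≡ B = 3/5 ≡ 3/5 = 1
A ≡ B = 1/5 ≡ 3/5 = 3/5
(B ≡ B) ≡ (A ≡ B) = 1 ≡ 3/5 = 3/5
¬(B ≡ A) ≡ ((B ≡ B) ≡ (A ≡ B)) = 2/5 ≡ 3/5 = 4/5
(((B ∧ A) ≡ (A ≡ ¬(B ≡ B))) ⊃ (¬¬¬B ⊃ ((¬B ≡ (A ⊃ A)) ≡ (B ≡ (A ∧ B))))) ⊃ (¬(B ≡ A) ≡ ((B ≡ B) ≡ (A ≡ B))) = 1 ⊃ 4/5 = 4/5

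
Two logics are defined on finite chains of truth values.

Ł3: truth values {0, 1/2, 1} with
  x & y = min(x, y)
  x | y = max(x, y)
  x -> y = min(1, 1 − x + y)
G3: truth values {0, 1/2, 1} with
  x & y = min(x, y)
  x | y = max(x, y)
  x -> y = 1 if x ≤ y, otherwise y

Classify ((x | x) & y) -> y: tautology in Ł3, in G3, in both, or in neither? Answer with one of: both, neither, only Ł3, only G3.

both

In Ł3: every assignment gives 1 — tautology.
In G3: every assignment gives 1 — tautology.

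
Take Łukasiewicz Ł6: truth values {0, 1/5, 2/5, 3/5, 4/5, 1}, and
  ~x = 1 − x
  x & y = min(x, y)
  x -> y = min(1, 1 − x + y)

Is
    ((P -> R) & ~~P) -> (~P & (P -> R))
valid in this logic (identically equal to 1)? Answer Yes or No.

No

Counterexample: take P = 3/5, R = 1/5.
P -> R = 3/5 -> 1/5 = 3/5
~P = ~3/5 = 2/5
~~P = ~2/5 = 3/5
(P -> R) & ~~P = 3/5 & 3/5 = 3/5
~P = ~3/5 = 2/5
P -> R = 3/5 -> 1/5 = 3/5
~P & (P -> R) = 2/5 & 3/5 = 2/5
((P -> R) & ~~P) -> (~P & (P -> R)) = 3/5 -> 2/5 = 4/5
This gives 4/5 ≠ 1.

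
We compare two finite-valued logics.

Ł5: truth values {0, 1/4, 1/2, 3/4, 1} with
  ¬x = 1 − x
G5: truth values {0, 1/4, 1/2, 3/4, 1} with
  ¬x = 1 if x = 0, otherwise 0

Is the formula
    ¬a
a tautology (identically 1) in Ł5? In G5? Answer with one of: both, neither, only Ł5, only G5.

In Ł5: at a = 1/4 the value is 3/4 — not a tautology.
In G5: at a = 1/4 the value is 0 — not a tautology.

neither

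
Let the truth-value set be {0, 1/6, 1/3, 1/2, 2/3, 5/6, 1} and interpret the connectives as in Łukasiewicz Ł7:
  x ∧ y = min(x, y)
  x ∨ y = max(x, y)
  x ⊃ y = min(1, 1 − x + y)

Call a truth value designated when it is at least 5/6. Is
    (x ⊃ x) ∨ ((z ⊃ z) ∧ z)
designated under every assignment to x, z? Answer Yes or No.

At x = 5/6, z = 0, for instance:
x ⊃ x = 5/6 ⊃ 5/6 = 1
z ⊃ z = 0 ⊃ 0 = 1
(z ⊃ z) ∧ z = 1 ∧ 0 = 0
(x ⊃ x) ∨ ((z ⊃ z) ∧ z) = 1 ∨ 0 = 1
and checking the remaining 48 assignments likewise gives ≥ 5/6 in every case.

Yes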